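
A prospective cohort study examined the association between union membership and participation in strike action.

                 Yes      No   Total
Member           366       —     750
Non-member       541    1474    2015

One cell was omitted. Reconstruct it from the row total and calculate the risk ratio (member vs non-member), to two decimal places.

The missing cell is in the exposed row: 750 − 366 = 384.
So a = 366, b = 384, c = 541, d = 1474.
RR = [a/(a+b)] / [c/(c+d)] = (366/750) / (541/2015) = 0.48800/0.26849 = 1.81760

1.82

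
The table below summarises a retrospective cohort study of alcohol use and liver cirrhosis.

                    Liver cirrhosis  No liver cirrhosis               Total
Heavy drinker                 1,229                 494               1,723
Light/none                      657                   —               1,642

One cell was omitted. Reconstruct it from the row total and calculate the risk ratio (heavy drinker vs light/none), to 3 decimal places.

1.783

The missing cell is in the unexposed row: 1642 − 657 = 985.
So a = 1229, b = 494, c = 657, d = 985.
RR = [a/(a+b)] / [c/(c+d)] = (1229/1723) / (657/1642) = 0.71329/0.40012 = 1.78268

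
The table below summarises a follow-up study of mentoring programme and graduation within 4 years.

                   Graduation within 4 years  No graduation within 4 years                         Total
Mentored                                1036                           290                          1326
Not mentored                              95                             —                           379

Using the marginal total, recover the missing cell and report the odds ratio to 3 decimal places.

10.680

The missing cell is in the unexposed row: 379 − 95 = 284.
So a = 1036, b = 290, c = 95, d = 284.
OR = (a·d)/(b·c) = (1036 × 284) / (290 × 95) = 294224 / 27550 = 10.67964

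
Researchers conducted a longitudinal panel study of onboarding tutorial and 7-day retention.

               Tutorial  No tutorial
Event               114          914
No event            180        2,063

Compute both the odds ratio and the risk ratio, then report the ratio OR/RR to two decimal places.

Reading the table with exposure as columns: a = 114 (Tutorial, case), b = 180 (Tutorial, non-case), c = 914 (No tutorial, case), d = 2063.
OR = (114·2063)/(180·914) = 235182/164520 = 1.42950
Risk in exposed = 114/294 = 0.38776; risk in unexposed = 914/2977 = 0.30702; RR = 1.26296
OR/RR = 1.42950 / 1.26296 = 1.13187
The outcome is not rare, so the OR lies further from 1 than the RR.

1.13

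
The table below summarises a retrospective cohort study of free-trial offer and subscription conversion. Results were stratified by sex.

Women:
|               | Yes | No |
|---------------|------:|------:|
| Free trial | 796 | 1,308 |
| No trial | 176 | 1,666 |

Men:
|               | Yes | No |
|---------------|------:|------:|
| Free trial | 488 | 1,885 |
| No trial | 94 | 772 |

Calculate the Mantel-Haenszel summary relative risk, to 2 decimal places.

RR_MH = Σ(aᵢ·n₀ᵢ/nᵢ) / Σ(cᵢ·n₁ᵢ/nᵢ), with n₁ᵢ = aᵢ+bᵢ (exposed), n₀ᵢ = cᵢ+dᵢ (unexposed), nᵢ = n₁ᵢ+n₀ᵢ.
Stratum 1 (Women): n₁ = 2104, n₀ = 1842, n = 3946; a·n₀/n = 796·1842/3946 = 371.5743; c·n₁/n = 176·2104/3946 = 93.8429
Stratum 2 (Men): n₁ = 2373, n₀ = 866, n = 3239; a·n₀/n = 488·866/3239 = 130.4748; c·n₁/n = 94·2373/3239 = 68.8676
RR_MH = (371.5743 + 130.4748) / (93.8429 + 68.8676) = 502.0491 / 162.7104 = 3.08554

3.09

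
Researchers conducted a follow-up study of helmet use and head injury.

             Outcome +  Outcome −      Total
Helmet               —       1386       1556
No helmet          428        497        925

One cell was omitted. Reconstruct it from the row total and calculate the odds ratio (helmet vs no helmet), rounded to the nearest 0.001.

0.142

The missing cell is in the exposed row: 1556 − 1386 = 170.
So a = 170, b = 1386, c = 428, d = 497.
OR = (a·d)/(b·c) = (170 × 497) / (1386 × 428) = 84490 / 593208 = 0.14243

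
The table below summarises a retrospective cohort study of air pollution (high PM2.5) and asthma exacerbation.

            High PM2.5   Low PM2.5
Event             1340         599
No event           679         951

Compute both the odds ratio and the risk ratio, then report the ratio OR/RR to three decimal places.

1.824

Reading the table with exposure as columns: a = 1340 (High PM2.5, case), b = 679 (High PM2.5, non-case), c = 599 (Low PM2.5, case), d = 951.
OR = (1340·951)/(679·599) = 1274340/406721 = 3.13320
Risk in exposed = 1340/2019 = 0.66369; risk in unexposed = 599/1550 = 0.38645; RR = 1.71741
OR/RR = 3.13320 / 1.71741 = 1.82438
The outcome is not rare, so the OR lies further from 1 than the RR.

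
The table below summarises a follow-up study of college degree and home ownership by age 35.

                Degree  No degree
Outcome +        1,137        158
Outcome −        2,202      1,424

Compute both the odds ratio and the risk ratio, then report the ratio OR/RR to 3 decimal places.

1.365

Reading the table with exposure as columns: a = 1137 (Degree, case), b = 2202 (Degree, non-case), c = 158 (No degree, case), d = 1424.
OR = (1137·1424)/(2202·158) = 1619088/347916 = 4.65368
Risk in exposed = 1137/3339 = 0.34052; risk in unexposed = 158/1582 = 0.09987; RR = 3.40952
OR/RR = 4.65368 / 3.40952 = 1.36491
The outcome is not rare, so the OR lies further from 1 than the RR.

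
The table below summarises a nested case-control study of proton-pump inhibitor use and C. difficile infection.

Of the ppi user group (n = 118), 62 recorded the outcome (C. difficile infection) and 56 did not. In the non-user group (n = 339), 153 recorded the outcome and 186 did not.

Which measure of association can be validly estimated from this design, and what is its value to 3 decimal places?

1.346

From the description: a = 62, b = 56, c = 153, d = 186.
This is a nested case-control study: participants were sampled on outcome status, so risks in the source population cannot be estimated directly — relative risk is not valid here. The odds ratio is the appropriate measure.
OR = (a·d)/(b·c) = (62 × 186) / (56 × 153) = 11532 / 8568 = 1.34594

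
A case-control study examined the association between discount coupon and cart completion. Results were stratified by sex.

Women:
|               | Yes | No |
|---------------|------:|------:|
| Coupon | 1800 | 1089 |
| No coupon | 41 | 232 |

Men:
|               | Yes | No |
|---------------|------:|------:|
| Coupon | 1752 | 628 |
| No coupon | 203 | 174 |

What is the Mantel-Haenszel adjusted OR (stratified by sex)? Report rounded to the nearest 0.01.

OR_MH = Σ(aᵢdᵢ/nᵢ) / Σ(bᵢcᵢ/nᵢ), where nᵢ is the stratum total.
Stratum 1 (Women): n = 3162; a·d/n = 1800·232/3162 = 132.0683; b·c/n = 1089·41/3162 = 14.1205
Stratum 2 (Men): n = 2757; a·d/n = 1752·174/2757 = 110.5724; b·c/n = 628·203/2757 = 46.2401
OR_MH = (132.0683 + 110.5724) / (14.1205 + 46.2401) = 242.6407 / 60.3606 = 4.01985

4.02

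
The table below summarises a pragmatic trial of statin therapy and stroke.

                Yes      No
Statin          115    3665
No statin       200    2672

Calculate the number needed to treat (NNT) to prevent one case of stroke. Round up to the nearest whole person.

Risk in treated group = 115/3780 = 0.03042; risk in control = 200/2872 = 0.06964.
Absolute risk reduction = 0.06964 − 0.03042 = 0.03921
NNT = 1 / ARR = 1 / 0.03921 = 25.501 → round up → 26

26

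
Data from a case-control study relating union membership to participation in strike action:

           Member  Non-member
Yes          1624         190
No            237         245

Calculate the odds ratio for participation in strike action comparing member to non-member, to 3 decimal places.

8.836

Reading the table with exposure as columns: a = 1624 (Member, case), b = 237 (Member, non-case), c = 190 (Non-member, case), d = 245.
OR = (a·d)/(b·c) = (1624 × 245) / (237 × 190) = 397880 / 45030 = 8.83589
The odds of participation in strike action are about 8.84 times as high in the member group.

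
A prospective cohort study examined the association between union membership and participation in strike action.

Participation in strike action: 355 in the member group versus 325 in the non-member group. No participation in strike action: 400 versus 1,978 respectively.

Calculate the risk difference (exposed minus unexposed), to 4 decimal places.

From the description: a = 355, b = 400, c = 325, d = 1978.
Risk in exposed = 355/755 = 0.470199; risk in unexposed = 325/2303 = 0.141120.
Risk difference = 0.470199 − 0.141120 = 0.329078

0.3291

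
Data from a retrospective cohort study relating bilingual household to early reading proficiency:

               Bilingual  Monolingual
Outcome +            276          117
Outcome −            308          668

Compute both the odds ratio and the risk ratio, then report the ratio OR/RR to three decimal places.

1.613

Reading the table with exposure as columns: a = 276 (Bilingual, case), b = 308 (Bilingual, non-case), c = 117 (Monolingual, case), d = 668.
OR = (276·668)/(308·117) = 184368/36036 = 5.11622
Risk in exposed = 276/584 = 0.47260; risk in unexposed = 117/785 = 0.14904; RR = 3.17088
OR/RR = 5.11622 / 3.17088 = 1.61350
The outcome is not rare, so the OR lies further from 1 than the RR.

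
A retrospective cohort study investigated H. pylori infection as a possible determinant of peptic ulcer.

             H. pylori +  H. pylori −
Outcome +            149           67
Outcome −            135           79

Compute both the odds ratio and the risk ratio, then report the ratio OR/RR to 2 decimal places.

Reading the table with exposure as columns: a = 149 (H. pylori +, case), b = 135 (H. pylori +, non-case), c = 67 (H. pylori −, case), d = 79.
OR = (149·79)/(135·67) = 11771/9045 = 1.30138
Risk in exposed = 149/284 = 0.52465; risk in unexposed = 67/146 = 0.45890; RR = 1.14326
OR/RR = 1.30138 / 1.14326 = 1.13831
The outcome is not rare, so the OR lies further from 1 than the RR.

1.14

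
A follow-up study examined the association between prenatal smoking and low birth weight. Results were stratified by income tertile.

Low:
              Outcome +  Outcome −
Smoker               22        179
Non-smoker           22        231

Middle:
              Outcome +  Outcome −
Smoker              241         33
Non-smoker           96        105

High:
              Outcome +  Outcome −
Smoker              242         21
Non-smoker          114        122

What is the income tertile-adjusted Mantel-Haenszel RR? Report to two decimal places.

RR_MH = Σ(aᵢ·n₀ᵢ/nᵢ) / Σ(cᵢ·n₁ᵢ/nᵢ), with n₁ᵢ = aᵢ+bᵢ (exposed), n₀ᵢ = cᵢ+dᵢ (unexposed), nᵢ = n₁ᵢ+n₀ᵢ.
Stratum 1 (Low): n₁ = 201, n₀ = 253, n = 454; a·n₀/n = 22·253/454 = 12.2599; c·n₁/n = 22·201/454 = 9.7401
Stratum 2 (Middle): n₁ = 274, n₀ = 201, n = 475; a·n₀/n = 241·201/475 = 101.9811; c·n₁/n = 96·274/475 = 55.3768
Stratum 3 (High): n₁ = 263, n₀ = 236, n = 499; a·n₀/n = 242·236/499 = 114.4529; c·n₁/n = 114·263/499 = 60.0842
RR_MH = (12.2599 + 101.9811 + 114.4529) / (9.7401 + 55.3768 + 60.0842) = 228.6939 / 125.2011 = 1.82661

1.83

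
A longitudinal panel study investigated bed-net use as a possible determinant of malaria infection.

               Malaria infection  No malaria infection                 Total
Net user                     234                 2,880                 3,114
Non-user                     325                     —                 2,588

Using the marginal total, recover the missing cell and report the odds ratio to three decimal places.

0.566

The missing cell is in the unexposed row: 2588 − 325 = 2263.
So a = 234, b = 2880, c = 325, d = 2263.
OR = (a·d)/(b·c) = (234 × 2263) / (2880 × 325) = 529542 / 936000 = 0.56575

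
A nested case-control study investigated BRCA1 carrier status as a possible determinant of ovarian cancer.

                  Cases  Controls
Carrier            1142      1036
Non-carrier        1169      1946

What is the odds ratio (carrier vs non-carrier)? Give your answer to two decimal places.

Cells: a = 1142, b = 1036, c = 1169, d = 1946.
OR = (a·d)/(b·c) = (1142 × 1946) / (1036 × 1169) = 2222332 / 1211084 = 1.83499
The odds of ovarian cancer are about 1.83 times as high in the carrier group.

1.83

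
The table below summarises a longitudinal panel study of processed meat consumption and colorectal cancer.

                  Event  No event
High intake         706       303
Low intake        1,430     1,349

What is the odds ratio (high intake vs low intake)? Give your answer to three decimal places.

2.198

Cells: a = 706, b = 303, c = 1430, d = 1349.
OR = (a·d)/(b·c) = (706 × 1349) / (303 × 1430) = 952394 / 433290 = 2.19805
The odds of colorectal cancer are about 2.20 times as high in the high intake group.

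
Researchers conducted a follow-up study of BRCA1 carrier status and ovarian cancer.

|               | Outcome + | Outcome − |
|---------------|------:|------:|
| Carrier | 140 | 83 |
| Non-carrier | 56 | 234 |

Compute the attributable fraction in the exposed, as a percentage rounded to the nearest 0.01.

69.24

Cells: a = 140, b = 83, c = 56, d = 234.
Risk in exposed = 140/223 = 0.62780; risk in unexposed = 56/290 = 0.19310.
RR = 0.62780/0.19310 = 3.25112
AR% = (RR − 1)/RR × 100 = (3.25112 − 1)/3.25112 × 100 = 69.2414%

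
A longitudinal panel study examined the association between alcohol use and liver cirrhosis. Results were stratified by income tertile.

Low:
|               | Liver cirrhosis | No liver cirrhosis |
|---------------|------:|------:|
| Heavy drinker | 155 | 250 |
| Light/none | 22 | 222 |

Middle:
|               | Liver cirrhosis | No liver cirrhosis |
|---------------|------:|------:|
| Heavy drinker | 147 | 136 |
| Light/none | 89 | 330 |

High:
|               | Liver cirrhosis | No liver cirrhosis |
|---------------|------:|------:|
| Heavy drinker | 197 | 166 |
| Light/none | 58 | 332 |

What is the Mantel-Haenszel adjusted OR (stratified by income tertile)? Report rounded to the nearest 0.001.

5.428

OR_MH = Σ(aᵢdᵢ/nᵢ) / Σ(bᵢcᵢ/nᵢ), where nᵢ is the stratum total.
Stratum 1 (Low): n = 649; a·d/n = 155·222/649 = 53.0200; b·c/n = 250·22/649 = 8.4746
Stratum 2 (Middle): n = 702; a·d/n = 147·330/702 = 69.1026; b·c/n = 136·89/702 = 17.2422
Stratum 3 (High): n = 753; a·d/n = 197·332/753 = 86.8579; b·c/n = 166·58/753 = 12.7862
OR_MH = (53.0200 + 69.1026 + 86.8579) / (8.4746 + 17.2422 + 12.7862) = 208.9805 / 38.5029 = 5.42765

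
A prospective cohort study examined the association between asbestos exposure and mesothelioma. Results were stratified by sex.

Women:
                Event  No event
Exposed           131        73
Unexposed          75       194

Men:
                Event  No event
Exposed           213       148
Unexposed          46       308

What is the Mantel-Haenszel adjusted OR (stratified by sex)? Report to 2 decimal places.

6.90

OR_MH = Σ(aᵢdᵢ/nᵢ) / Σ(bᵢcᵢ/nᵢ), where nᵢ is the stratum total.
Stratum 1 (Women): n = 473; a·d/n = 131·194/473 = 53.7294; b·c/n = 73·75/473 = 11.5751
Stratum 2 (Men): n = 715; a·d/n = 213·308/715 = 91.7538; b·c/n = 148·46/715 = 9.5217
OR_MH = (53.7294 + 91.7538) / (11.5751 + 9.5217) = 145.4832 / 21.0967 = 6.89601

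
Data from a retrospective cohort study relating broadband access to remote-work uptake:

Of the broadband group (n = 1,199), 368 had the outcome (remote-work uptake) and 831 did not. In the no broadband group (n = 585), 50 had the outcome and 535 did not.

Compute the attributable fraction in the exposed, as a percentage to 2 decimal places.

72.15

From the description: a = 368, b = 831, c = 50, d = 535.
Risk in exposed = 368/1199 = 0.30692; risk in unexposed = 50/585 = 0.08547.
RR = 0.30692/0.08547 = 3.59099
AR% = (RR − 1)/RR × 100 = (3.59099 − 1)/3.59099 × 100 = 72.1525%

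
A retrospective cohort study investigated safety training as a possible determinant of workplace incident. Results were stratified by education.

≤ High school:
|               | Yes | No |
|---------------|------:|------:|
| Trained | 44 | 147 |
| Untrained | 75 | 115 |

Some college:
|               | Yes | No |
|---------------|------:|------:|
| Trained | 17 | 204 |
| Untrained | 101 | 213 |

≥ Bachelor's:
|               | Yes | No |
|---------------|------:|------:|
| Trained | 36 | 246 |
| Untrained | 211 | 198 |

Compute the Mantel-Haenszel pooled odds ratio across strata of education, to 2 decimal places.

OR_MH = Σ(aᵢdᵢ/nᵢ) / Σ(bᵢcᵢ/nᵢ), where nᵢ is the stratum total.
Stratum 1 (≤ High school): n = 381; a·d/n = 44·115/381 = 13.2808; b·c/n = 147·75/381 = 28.9370
Stratum 2 (Some college): n = 535; a·d/n = 17·213/535 = 6.7682; b·c/n = 204·101/535 = 38.5121
Stratum 3 (≥ Bachelor's): n = 691; a·d/n = 36·198/691 = 10.3155; b·c/n = 246·211/691 = 75.1172
OR_MH = (13.2808 + 6.7682 + 10.3155) / (28.9370 + 38.5121 + 75.1172) = 30.3645 / 142.5664 = 0.21299

0.21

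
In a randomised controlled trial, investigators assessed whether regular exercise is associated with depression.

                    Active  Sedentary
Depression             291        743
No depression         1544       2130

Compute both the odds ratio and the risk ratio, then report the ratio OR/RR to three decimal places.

0.881

Reading the table with exposure as columns: a = 291 (Active, case), b = 1544 (Active, non-case), c = 743 (Sedentary, case), d = 2130.
OR = (291·2130)/(1544·743) = 619830/1147192 = 0.54030
Risk in exposed = 291/1835 = 0.15858; risk in unexposed = 743/2873 = 0.25861; RR = 0.61320
OR/RR = 0.54030 / 0.61320 = 0.88112
The outcome is not rare, so the OR lies further from 1 than the RR.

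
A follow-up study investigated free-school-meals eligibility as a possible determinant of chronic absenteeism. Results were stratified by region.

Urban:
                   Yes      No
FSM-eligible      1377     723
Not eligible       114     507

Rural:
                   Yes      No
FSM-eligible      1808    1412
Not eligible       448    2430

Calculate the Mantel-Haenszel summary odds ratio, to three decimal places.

OR_MH = Σ(aᵢdᵢ/nᵢ) / Σ(bᵢcᵢ/nᵢ), where nᵢ is the stratum total.
Stratum 1 (Urban): n = 2721; a·d/n = 1377·507/2721 = 256.5744; b·c/n = 723·114/2721 = 30.2911
Stratum 2 (Rural): n = 6098; a·d/n = 1808·2430/6098 = 720.4723; b·c/n = 1412·448/6098 = 103.7350
OR_MH = (256.5744 + 720.4723) / (30.2911 + 103.7350) = 977.0467 / 134.0261 = 7.28998

7.290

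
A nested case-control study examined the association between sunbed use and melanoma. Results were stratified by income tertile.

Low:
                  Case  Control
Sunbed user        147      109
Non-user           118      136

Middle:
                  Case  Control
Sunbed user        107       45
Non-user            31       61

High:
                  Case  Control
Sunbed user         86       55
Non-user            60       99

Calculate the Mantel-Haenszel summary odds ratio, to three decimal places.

OR_MH = Σ(aᵢdᵢ/nᵢ) / Σ(bᵢcᵢ/nᵢ), where nᵢ is the stratum total.
Stratum 1 (Low): n = 510; a·d/n = 147·136/510 = 39.2000; b·c/n = 109·118/510 = 25.2196
Stratum 2 (Middle): n = 244; a·d/n = 107·61/244 = 26.7500; b·c/n = 45·31/244 = 5.7172
Stratum 3 (High): n = 300; a·d/n = 86·99/300 = 28.3800; b·c/n = 55·60/300 = 11.0000
OR_MH = (39.2000 + 26.7500 + 28.3800) / (25.2196 + 5.7172 + 11.0000) = 94.3300 / 41.9368 = 2.24934

2.249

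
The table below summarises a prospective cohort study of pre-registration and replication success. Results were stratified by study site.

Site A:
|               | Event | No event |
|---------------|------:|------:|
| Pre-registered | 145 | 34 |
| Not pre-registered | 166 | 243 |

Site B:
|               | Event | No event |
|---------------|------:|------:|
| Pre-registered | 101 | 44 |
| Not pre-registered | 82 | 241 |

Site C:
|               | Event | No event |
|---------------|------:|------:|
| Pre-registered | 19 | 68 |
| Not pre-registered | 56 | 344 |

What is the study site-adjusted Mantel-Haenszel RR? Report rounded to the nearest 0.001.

2.166

RR_MH = Σ(aᵢ·n₀ᵢ/nᵢ) / Σ(cᵢ·n₁ᵢ/nᵢ), with n₁ᵢ = aᵢ+bᵢ (exposed), n₀ᵢ = cᵢ+dᵢ (unexposed), nᵢ = n₁ᵢ+n₀ᵢ.
Stratum 1 (Site A): n₁ = 179, n₀ = 409, n = 588; a·n₀/n = 145·409/588 = 100.8588; c·n₁/n = 166·179/588 = 50.5340
Stratum 2 (Site B): n₁ = 145, n₀ = 323, n = 468; a·n₀/n = 101·323/468 = 69.7073; c·n₁/n = 82·145/468 = 25.4060
Stratum 3 (Site C): n₁ = 87, n₀ = 400, n = 487; a·n₀/n = 19·400/487 = 15.6057; c·n₁/n = 56·87/487 = 10.0041
RR_MH = (100.8588 + 69.7073 + 15.6057) / (50.5340 + 25.4060 + 10.0041) = 186.1719 / 85.9441 = 2.16620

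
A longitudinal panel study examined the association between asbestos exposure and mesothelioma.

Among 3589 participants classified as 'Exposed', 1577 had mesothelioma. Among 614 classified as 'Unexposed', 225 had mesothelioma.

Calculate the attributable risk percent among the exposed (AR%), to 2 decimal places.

16.60

From the description: a = 1577, b = 2012, c = 225, d = 389.
Risk in exposed = 1577/3589 = 0.43940; risk in unexposed = 225/614 = 0.36645.
RR = 0.43940/0.36645 = 1.19907
AR% = (RR − 1)/RR × 100 = (1.19907 − 1)/1.19907 × 100 = 16.6019%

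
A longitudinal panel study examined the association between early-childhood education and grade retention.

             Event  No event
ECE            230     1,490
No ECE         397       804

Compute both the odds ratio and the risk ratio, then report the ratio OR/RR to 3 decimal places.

Cells: a = 230, b = 1490, c = 397, d = 804.
OR = (230·804)/(1490·397) = 184920/591530 = 0.31261
Risk in exposed = 230/1720 = 0.13372; risk in unexposed = 397/1201 = 0.33056; RR = 0.40453
OR/RR = 0.31261 / 0.40453 = 0.77278
The outcome is not rare, so the OR lies further from 1 than the RR.

0.773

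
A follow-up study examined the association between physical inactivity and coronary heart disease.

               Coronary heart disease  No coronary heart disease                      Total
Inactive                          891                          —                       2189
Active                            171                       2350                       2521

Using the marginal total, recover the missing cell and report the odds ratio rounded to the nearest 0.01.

The missing cell is in the exposed row: 2189 − 891 = 1298.
So a = 891, b = 1298, c = 171, d = 2350.
OR = (a·d)/(b·c) = (891 × 2350) / (1298 × 171) = 2093850 / 221958 = 9.43354

9.43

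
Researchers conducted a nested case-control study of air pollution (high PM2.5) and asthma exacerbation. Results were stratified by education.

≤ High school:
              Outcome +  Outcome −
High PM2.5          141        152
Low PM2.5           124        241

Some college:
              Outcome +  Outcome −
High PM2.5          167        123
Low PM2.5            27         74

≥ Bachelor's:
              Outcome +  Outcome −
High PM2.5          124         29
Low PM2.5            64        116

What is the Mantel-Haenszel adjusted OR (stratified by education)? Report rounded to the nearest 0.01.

OR_MH = Σ(aᵢdᵢ/nᵢ) / Σ(bᵢcᵢ/nᵢ), where nᵢ is the stratum total.
Stratum 1 (≤ High school): n = 658; a·d/n = 141·241/658 = 51.6429; b·c/n = 152·124/658 = 28.6444
Stratum 2 (Some college): n = 391; a·d/n = 167·74/391 = 31.6061; b·c/n = 123·27/391 = 8.4936
Stratum 3 (≥ Bachelor's): n = 333; a·d/n = 124·116/333 = 43.1952; b·c/n = 29·64/333 = 5.5736
OR_MH = (51.6429 + 31.6061 + 43.1952) / (28.6444 + 8.4936 + 5.5736) = 126.4442 / 42.7116 = 2.96042

2.96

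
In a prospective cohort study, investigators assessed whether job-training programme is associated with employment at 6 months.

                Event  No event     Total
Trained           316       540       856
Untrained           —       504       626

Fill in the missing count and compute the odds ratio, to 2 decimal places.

2.42

The missing cell is in the unexposed row: 626 − 504 = 122.
So a = 316, b = 540, c = 122, d = 504.
OR = (a·d)/(b·c) = (316 × 504) / (540 × 122) = 159264 / 65880 = 2.41749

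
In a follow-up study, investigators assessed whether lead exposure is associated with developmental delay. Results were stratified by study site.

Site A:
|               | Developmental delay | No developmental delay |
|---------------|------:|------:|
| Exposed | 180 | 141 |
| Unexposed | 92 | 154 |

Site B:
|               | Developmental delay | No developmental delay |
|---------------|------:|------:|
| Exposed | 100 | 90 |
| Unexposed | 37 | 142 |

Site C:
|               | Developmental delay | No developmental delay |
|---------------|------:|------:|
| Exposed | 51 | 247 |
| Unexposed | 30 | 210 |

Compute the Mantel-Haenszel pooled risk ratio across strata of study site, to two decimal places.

1.70

RR_MH = Σ(aᵢ·n₀ᵢ/nᵢ) / Σ(cᵢ·n₁ᵢ/nᵢ), with n₁ᵢ = aᵢ+bᵢ (exposed), n₀ᵢ = cᵢ+dᵢ (unexposed), nᵢ = n₁ᵢ+n₀ᵢ.
Stratum 1 (Site A): n₁ = 321, n₀ = 246, n = 567; a·n₀/n = 180·246/567 = 78.0952; c·n₁/n = 92·321/567 = 52.0847
Stratum 2 (Site B): n₁ = 190, n₀ = 179, n = 369; a·n₀/n = 100·179/369 = 48.5095; c·n₁/n = 37·190/369 = 19.0515
Stratum 3 (Site C): n₁ = 298, n₀ = 240, n = 538; a·n₀/n = 51·240/538 = 22.7509; c·n₁/n = 30·298/538 = 16.6171
RR_MH = (78.0952 + 48.5095 + 22.7509) / (52.0847 + 19.0515 + 16.6171) = 149.3557 / 87.7532 = 1.70200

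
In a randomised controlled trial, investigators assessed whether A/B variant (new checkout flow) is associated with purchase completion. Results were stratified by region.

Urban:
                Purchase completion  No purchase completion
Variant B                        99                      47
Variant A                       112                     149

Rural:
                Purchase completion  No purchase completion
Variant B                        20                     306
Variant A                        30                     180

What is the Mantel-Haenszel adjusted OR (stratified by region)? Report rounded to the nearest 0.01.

1.43

OR_MH = Σ(aᵢdᵢ/nᵢ) / Σ(bᵢcᵢ/nᵢ), where nᵢ is the stratum total.
Stratum 1 (Urban): n = 407; a·d/n = 99·149/407 = 36.2432; b·c/n = 47·112/407 = 12.9337
Stratum 2 (Rural): n = 536; a·d/n = 20·180/536 = 6.7164; b·c/n = 306·30/536 = 17.1269
OR_MH = (36.2432 + 6.7164) / (12.9337 + 17.1269) = 42.9597 / 30.0605 = 1.42911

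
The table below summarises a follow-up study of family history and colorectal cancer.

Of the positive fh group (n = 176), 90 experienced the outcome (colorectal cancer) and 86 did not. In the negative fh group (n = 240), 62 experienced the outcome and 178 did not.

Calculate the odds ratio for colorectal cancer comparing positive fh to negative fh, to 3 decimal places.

From the description: a = 90, b = 86, c = 62, d = 178.
OR = (a·d)/(b·c) = (90 × 178) / (86 × 62) = 16020 / 5332 = 3.00450
The odds of colorectal cancer are about 3.00 times as high in the positive fh group.

3.005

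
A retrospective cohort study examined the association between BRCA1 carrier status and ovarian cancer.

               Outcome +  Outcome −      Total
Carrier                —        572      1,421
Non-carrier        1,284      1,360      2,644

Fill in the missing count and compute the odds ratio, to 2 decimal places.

1.57

The missing cell is in the exposed row: 1421 − 572 = 849.
So a = 849, b = 572, c = 1284, d = 1360.
OR = (a·d)/(b·c) = (849 × 1360) / (572 × 1284) = 1154640 / 734448 = 1.57212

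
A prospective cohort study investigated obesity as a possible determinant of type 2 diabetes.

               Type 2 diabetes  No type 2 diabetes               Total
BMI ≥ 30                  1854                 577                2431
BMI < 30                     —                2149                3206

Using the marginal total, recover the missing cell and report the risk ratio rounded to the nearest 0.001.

The missing cell is in the unexposed row: 3206 − 2149 = 1057.
So a = 1854, b = 577, c = 1057, d = 2149.
RR = [a/(a+b)] / [c/(c+d)] = (1854/2431) / (1057/3206) = 0.76265/0.32969 = 2.31320

2.313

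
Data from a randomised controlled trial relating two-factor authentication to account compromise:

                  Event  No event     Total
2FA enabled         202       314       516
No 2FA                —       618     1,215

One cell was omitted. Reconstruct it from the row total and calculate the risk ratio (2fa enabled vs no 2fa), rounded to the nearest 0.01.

The missing cell is in the unexposed row: 1215 − 618 = 597.
So a = 202, b = 314, c = 597, d = 618.
RR = [a/(a+b)] / [c/(c+d)] = (202/516) / (597/1215) = 0.39147/0.49136 = 0.79672

0.80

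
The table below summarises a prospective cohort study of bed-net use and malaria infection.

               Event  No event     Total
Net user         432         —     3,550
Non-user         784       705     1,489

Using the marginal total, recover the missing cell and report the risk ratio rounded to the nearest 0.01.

The missing cell is in the exposed row: 3550 − 432 = 3118.
So a = 432, b = 3118, c = 784, d = 705.
RR = [a/(a+b)] / [c/(c+d)] = (432/3550) / (784/1489) = 0.12169/0.52653 = 0.23112

0.23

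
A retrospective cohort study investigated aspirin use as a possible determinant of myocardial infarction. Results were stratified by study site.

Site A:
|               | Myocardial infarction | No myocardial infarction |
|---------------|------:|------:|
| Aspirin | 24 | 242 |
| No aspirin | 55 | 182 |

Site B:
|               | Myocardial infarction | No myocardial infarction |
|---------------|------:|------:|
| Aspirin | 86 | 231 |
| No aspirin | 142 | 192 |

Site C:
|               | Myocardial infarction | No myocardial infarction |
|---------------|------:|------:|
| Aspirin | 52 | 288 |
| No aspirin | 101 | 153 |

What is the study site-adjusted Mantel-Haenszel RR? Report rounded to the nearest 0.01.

RR_MH = Σ(aᵢ·n₀ᵢ/nᵢ) / Σ(cᵢ·n₁ᵢ/nᵢ), with n₁ᵢ = aᵢ+bᵢ (exposed), n₀ᵢ = cᵢ+dᵢ (unexposed), nᵢ = n₁ᵢ+n₀ᵢ.
Stratum 1 (Site A): n₁ = 266, n₀ = 237, n = 503; a·n₀/n = 24·237/503 = 11.3082; c·n₁/n = 55·266/503 = 29.0855
Stratum 2 (Site B): n₁ = 317, n₀ = 334, n = 651; a·n₀/n = 86·334/651 = 44.1229; c·n₁/n = 142·317/651 = 69.1459
Stratum 3 (Site C): n₁ = 340, n₀ = 254, n = 594; a·n₀/n = 52·254/594 = 22.2357; c·n₁/n = 101·340/594 = 57.8114
RR_MH = (11.3082 + 44.1229 + 22.2357) / (29.0855 + 69.1459 + 57.8114) = 77.6667 / 156.0429 = 0.49773

0.50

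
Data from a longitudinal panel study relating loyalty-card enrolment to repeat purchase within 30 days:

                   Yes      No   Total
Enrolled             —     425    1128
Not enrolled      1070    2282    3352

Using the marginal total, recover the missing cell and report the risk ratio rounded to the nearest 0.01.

The missing cell is in the exposed row: 1128 − 425 = 703.
So a = 703, b = 425, c = 1070, d = 2282.
RR = [a/(a+b)] / [c/(c+d)] = (703/1128) / (1070/3352) = 0.62323/0.31921 = 1.95239

1.95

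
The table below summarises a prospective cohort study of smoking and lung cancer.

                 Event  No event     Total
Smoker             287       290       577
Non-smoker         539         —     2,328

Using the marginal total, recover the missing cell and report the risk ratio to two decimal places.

2.15

The missing cell is in the unexposed row: 2328 − 539 = 1789.
So a = 287, b = 290, c = 539, d = 1789.
RR = [a/(a+b)] / [c/(c+d)] = (287/577) / (539/2328) = 0.49740/0.23153 = 2.14833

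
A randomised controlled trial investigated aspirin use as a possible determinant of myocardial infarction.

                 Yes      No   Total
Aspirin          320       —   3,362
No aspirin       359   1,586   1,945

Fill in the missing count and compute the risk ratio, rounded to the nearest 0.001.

The missing cell is in the exposed row: 3362 − 320 = 3042.
So a = 320, b = 3042, c = 359, d = 1586.
RR = [a/(a+b)] / [c/(c+d)] = (320/3362) / (359/1945) = 0.09518/0.18458 = 0.51568

0.516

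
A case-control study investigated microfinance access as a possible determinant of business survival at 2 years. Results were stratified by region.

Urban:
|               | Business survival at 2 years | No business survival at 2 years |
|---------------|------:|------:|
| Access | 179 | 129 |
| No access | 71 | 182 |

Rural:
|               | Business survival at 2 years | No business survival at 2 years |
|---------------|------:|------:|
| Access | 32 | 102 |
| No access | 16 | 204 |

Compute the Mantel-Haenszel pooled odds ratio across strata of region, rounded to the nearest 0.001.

OR_MH = Σ(aᵢdᵢ/nᵢ) / Σ(bᵢcᵢ/nᵢ), where nᵢ is the stratum total.
Stratum 1 (Urban): n = 561; a·d/n = 179·182/561 = 58.0713; b·c/n = 129·71/561 = 16.3262
Stratum 2 (Rural): n = 354; a·d/n = 32·204/354 = 18.4407; b·c/n = 102·16/354 = 4.6102
OR_MH = (58.0713 + 18.4407) / (16.3262 + 4.6102) = 76.5120 / 20.9364 = 3.65450

3.655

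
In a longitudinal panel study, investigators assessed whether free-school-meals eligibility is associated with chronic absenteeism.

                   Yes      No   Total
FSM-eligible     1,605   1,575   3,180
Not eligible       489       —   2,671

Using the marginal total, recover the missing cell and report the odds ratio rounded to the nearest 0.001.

4.547

The missing cell is in the unexposed row: 2671 − 489 = 2182.
So a = 1605, b = 1575, c = 489, d = 2182.
OR = (a·d)/(b·c) = (1605 × 2182) / (1575 × 489) = 3502110 / 770175 = 4.54716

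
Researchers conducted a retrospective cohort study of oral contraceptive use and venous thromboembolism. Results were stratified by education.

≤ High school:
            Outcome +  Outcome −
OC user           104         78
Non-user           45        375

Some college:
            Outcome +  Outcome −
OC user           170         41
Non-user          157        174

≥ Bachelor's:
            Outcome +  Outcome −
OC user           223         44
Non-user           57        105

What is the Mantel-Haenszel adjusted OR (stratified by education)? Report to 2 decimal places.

7.39

OR_MH = Σ(aᵢdᵢ/nᵢ) / Σ(bᵢcᵢ/nᵢ), where nᵢ is the stratum total.
Stratum 1 (≤ High school): n = 602; a·d/n = 104·375/602 = 64.7841; b·c/n = 78·45/602 = 5.8306
Stratum 2 (Some college): n = 542; a·d/n = 170·174/542 = 54.5756; b·c/n = 41·157/542 = 11.8764
Stratum 3 (≥ Bachelor's): n = 429; a·d/n = 223·105/429 = 54.5804; b·c/n = 44·57/429 = 5.8462
OR_MH = (64.7841 + 54.5756 + 54.5804) / (5.8306 + 11.8764 + 5.8462) = 173.9401 / 23.5531 = 7.38502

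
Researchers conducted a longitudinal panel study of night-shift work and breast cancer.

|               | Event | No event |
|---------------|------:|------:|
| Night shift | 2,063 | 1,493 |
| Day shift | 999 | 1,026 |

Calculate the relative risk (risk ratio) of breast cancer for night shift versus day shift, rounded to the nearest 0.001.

Cells: a = 2063, b = 1493, c = 999, d = 1026.
Risk in exposed = 2063/3556 = 0.58015; risk in unexposed = 999/2025 = 0.49333.
RR = 0.58015 / 0.49333 = 1.17597
The risk among the exposed is 1.18 times that among the unexposed.

1.176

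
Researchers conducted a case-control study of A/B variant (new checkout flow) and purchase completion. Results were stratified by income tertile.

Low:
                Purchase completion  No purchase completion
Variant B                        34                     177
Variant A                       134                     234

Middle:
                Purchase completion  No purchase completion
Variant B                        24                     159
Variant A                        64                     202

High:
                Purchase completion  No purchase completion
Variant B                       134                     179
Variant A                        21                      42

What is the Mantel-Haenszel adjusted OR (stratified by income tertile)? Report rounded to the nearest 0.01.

OR_MH = Σ(aᵢdᵢ/nᵢ) / Σ(bᵢcᵢ/nᵢ), where nᵢ is the stratum total.
Stratum 1 (Low): n = 579; a·d/n = 34·234/579 = 13.7409; b·c/n = 177·134/579 = 40.9637
Stratum 2 (Middle): n = 449; a·d/n = 24·202/449 = 10.7973; b·c/n = 159·64/449 = 22.6637
Stratum 3 (High): n = 376; a·d/n = 134·42/376 = 14.9681; b·c/n = 179·21/376 = 9.9973
OR_MH = (13.7409 + 10.7973 + 14.9681) / (40.9637 + 22.6637 + 9.9973) = 39.5063 / 73.6248 = 0.53659

0.54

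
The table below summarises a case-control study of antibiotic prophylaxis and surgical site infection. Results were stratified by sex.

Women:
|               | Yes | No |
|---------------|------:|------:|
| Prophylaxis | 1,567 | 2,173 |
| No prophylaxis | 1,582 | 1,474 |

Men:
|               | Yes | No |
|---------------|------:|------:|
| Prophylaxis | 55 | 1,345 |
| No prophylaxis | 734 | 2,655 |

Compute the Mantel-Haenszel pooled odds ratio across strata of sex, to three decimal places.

OR_MH = Σ(aᵢdᵢ/nᵢ) / Σ(bᵢcᵢ/nᵢ), where nᵢ is the stratum total.
Stratum 1 (Women): n = 6796; a·d/n = 1567·1474/6796 = 339.8702; b·c/n = 2173·1582/6796 = 505.8396
Stratum 2 (Men): n = 4789; a·d/n = 55·2655/4789 = 30.4918; b·c/n = 1345·734/4789 = 206.1453
OR_MH = (339.8702 + 30.4918) / (505.8396 + 206.1453) = 370.3620 / 711.9849 = 0.52018

0.520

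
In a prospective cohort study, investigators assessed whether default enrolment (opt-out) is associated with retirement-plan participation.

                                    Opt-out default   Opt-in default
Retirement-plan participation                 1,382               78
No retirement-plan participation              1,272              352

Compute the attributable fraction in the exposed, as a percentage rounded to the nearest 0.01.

65.16

Reading the table with exposure as columns: a = 1382 (Opt-out default, case), b = 1272 (Opt-out default, non-case), c = 78 (Opt-in default, case), d = 352.
Risk in exposed = 1382/2654 = 0.52072; risk in unexposed = 78/430 = 0.18140.
RR = 0.52072/0.18140 = 2.87065
AR% = (RR − 1)/RR × 100 = (2.87065 − 1)/2.87065 × 100 = 65.1647%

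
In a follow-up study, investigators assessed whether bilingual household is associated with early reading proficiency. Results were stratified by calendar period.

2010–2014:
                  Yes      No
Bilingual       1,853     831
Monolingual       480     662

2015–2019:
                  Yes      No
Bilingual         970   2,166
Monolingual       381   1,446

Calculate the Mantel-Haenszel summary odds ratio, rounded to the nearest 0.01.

OR_MH = Σ(aᵢdᵢ/nᵢ) / Σ(bᵢcᵢ/nᵢ), where nᵢ is the stratum total.
Stratum 1 (2010–2014): n = 3826; a·d/n = 1853·662/3826 = 320.6184; b·c/n = 831·480/3826 = 104.2551
Stratum 2 (2015–2019): n = 4963; a·d/n = 970·1446/4963 = 282.6154; b·c/n = 2166·381/4963 = 166.2797
OR_MH = (320.6184 + 282.6154) / (104.2551 + 166.2797) = 603.2338 / 270.5348 = 2.22978

2.23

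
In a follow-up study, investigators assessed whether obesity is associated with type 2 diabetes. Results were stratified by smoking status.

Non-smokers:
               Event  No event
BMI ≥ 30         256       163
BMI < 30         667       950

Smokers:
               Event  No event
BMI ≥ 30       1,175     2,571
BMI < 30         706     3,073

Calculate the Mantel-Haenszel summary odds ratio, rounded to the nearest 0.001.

2.034

OR_MH = Σ(aᵢdᵢ/nᵢ) / Σ(bᵢcᵢ/nᵢ), where nᵢ is the stratum total.
Stratum 1 (Non-smokers): n = 2036; a·d/n = 256·950/2036 = 119.4499; b·c/n = 163·667/2036 = 53.3993
Stratum 2 (Smokers): n = 7525; a·d/n = 1175·3073/7525 = 479.8372; b·c/n = 2571·706/7525 = 241.2128
OR_MH = (119.4499 + 479.8372) / (53.3993 + 241.2128) = 599.2871 / 294.6121 = 2.03416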